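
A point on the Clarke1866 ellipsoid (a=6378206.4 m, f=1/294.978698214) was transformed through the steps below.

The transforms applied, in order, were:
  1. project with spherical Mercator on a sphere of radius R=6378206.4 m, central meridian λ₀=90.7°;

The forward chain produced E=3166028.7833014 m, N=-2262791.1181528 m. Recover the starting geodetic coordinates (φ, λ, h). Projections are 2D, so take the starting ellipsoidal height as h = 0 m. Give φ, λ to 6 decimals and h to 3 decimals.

φ=-19.913330°, λ=119.140611°, h=0.000 m

start: E=3166028.7833, N=-2262791.1182 m
→ merc⁻¹: φ=-19.91333000°, λ=119.14061100°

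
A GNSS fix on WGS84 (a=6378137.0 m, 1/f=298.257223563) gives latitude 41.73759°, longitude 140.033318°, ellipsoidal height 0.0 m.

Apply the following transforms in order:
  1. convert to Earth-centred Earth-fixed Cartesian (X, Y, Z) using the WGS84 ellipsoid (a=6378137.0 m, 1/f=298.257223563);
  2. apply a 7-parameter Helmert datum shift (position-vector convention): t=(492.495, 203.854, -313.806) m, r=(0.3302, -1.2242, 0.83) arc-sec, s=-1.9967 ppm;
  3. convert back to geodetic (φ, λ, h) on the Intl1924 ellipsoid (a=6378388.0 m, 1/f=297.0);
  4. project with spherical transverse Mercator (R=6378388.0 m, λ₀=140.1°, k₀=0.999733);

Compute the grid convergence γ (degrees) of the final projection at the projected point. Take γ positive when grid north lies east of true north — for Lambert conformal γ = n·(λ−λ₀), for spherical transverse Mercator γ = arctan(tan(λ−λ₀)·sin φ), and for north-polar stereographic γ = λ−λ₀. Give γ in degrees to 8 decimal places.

start: φ=41.737590°, λ=140.033318°, h=0.000 m
→ ECEF (a=6378137.000, f=1/298.257223563): X=-3653094.9560, Y=3061692.3891, Z=4223899.4996
→ Helmert 7p (PV): X=-3652632.5561, Y=3061868.6681, Z=4223560.4797
→ geod (Bowring, a=6378388.000): φ=41.73757466°, λ=140.02812335°, h=-616.2147 m
→ into tm (λ₀=140.1°): φ=41.73757466°, λ−λ₀=-0.07187665°
convergence γ = -0.04784973°

-0.04784973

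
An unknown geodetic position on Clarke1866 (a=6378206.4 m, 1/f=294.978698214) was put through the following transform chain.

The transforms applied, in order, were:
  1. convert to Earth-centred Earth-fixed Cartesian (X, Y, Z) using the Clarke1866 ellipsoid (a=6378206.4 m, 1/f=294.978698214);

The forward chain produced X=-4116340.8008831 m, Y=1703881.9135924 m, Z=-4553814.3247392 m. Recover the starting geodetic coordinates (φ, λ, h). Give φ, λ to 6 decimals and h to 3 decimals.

φ=-45.822504°, λ=157.513810°, h=3481.640 m

start: X=-4116340.8009, Y=1703881.9136, Z=-4553814.3247 m
→ geod (Bowring, a=6378206.400): φ=-45.82250400°, λ=157.51381000°, h=3481.6400 m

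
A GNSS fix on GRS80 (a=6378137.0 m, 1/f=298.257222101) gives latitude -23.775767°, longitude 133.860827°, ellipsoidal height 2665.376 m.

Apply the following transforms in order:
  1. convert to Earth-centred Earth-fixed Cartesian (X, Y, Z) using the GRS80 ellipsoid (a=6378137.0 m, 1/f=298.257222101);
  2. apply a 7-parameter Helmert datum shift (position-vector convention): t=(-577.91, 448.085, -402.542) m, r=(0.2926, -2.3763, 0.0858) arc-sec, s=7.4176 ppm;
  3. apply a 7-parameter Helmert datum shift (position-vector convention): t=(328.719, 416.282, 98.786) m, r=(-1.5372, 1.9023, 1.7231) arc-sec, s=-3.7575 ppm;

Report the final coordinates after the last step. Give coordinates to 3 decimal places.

start: φ=-23.775767°, λ=133.860827°, h=2665.376 m
→ ECEF (a=6378137.000, f=1/298.257222101): X=-4048281.7904, Y=4212547.8921, Z=-2556650.1197
→ Helmert 7p (PV): X=-4048862.0268, Y=4213029.1669, Z=-2557112.2892
→ Helmert 7p (PV): X=-4048576.8722, Y=4213376.7381, Z=-2556997.9516

X=-4048576.872 m, Y=4213376.738 m, Z=-2556997.952 m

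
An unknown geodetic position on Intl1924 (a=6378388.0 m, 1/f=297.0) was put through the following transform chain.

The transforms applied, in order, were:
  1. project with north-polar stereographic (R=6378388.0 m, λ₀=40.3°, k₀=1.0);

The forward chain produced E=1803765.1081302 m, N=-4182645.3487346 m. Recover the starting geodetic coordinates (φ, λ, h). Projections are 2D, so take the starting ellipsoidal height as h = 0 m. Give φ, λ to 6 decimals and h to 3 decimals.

start: E=1803765.1081, N=-4182645.3487 m
→ stereo⁻¹: φ=50.70019300°, λ=63.62811300°

φ=50.700193°, λ=63.628113°, h=0.000 m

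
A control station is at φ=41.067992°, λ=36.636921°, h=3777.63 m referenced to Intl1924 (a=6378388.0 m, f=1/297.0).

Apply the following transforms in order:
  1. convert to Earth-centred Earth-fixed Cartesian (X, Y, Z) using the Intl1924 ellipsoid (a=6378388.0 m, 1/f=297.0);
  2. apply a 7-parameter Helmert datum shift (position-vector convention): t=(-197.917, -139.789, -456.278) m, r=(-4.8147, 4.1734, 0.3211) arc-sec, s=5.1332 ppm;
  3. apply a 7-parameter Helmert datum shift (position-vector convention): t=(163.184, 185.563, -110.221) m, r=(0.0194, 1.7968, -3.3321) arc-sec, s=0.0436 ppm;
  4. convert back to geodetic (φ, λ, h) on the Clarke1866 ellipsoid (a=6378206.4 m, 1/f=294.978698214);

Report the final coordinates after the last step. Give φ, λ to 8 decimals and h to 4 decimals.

start: φ=41.067992°, λ=36.636921°, h=3777.630 m
→ ECEF (a=6378388.000, f=1/297.0): X=3866685.1407, Y=2875521.6134, Z=4170671.5006
→ Helmert 7p (PV): X=3866586.9822, Y=2875499.9581, Z=4170091.2739
→ Helmert 7p (PV): X=3866833.1132, Y=2875622.7916, Z=4169947.8228
→ geod (Bowring, a=6378206.400): φ=41.06332872°, λ=36.63683643°, h=3681.9942 m

φ=41.06332872°, λ=36.63683643°, h=3681.9942 m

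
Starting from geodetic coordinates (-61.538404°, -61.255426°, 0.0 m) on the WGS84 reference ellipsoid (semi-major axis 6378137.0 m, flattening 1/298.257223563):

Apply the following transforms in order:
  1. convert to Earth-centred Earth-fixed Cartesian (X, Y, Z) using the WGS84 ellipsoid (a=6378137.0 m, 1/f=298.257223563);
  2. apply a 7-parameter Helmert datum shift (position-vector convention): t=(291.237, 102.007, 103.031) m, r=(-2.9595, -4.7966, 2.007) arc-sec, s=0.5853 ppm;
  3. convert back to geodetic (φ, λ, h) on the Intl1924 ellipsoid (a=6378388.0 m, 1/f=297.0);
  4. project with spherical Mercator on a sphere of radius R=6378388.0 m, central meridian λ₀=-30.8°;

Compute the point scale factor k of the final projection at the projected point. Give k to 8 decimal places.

2.09822747

start: φ=-61.538404°, λ=-61.255426°, h=0.000 m
→ ECEF (a=6378137.000, f=1/298.257223563): X=1465570.0119, Y=-2671981.4054, Z=-5584182.4062
→ Helmert 7p (PV): X=1466017.9635, Y=-2671946.8243, Z=-5584010.2246
→ geod (Bowring, a=6378388.000): φ=-61.53689545°, λ=-61.24772977°, h=-243.5786 m
→ into merc (λ₀=-30.8°): φ=-61.53689545°, λ−λ₀=-30.44772977°
scale k = 2.09822747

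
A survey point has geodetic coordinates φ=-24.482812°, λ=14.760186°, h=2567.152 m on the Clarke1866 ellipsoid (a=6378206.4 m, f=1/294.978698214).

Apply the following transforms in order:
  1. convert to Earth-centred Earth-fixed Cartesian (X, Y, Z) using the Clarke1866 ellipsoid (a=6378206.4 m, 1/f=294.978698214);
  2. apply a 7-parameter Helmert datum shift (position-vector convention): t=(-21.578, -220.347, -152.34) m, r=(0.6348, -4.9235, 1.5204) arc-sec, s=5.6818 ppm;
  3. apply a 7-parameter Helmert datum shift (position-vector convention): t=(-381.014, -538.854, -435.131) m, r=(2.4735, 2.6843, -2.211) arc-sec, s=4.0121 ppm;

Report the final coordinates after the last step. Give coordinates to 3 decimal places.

start: φ=-24.482812°, λ=14.760186°, h=2567.152 m
→ ECEF (a=6378206.400, f=1/294.978698214): X=5618686.9444, Y=1480344.9951, Z=-2627957.7410
→ Helmert 7p (PV): X=5618749.1080, Y=1480182.5632, Z=-2627986.3389
→ Helmert 7p (PV): X=5618372.3031, Y=1479620.9335, Z=-2628487.3853

X=5618372.303 m, Y=1479620.933 m, Z=-2628487.385 m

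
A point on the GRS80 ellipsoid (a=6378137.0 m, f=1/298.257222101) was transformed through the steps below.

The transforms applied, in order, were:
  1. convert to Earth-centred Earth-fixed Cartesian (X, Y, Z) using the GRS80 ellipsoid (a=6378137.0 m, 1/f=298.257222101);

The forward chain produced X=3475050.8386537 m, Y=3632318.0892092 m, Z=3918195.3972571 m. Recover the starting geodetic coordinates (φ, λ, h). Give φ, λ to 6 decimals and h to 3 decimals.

start: X=3475050.8387, Y=3632318.0892, Z=3918195.3973 m
→ geod (Bowring, a=6378137.000): φ=38.12113500°, λ=46.26759700°, h=3506.7910 m

φ=38.121135°, λ=46.267597°, h=3506.791 m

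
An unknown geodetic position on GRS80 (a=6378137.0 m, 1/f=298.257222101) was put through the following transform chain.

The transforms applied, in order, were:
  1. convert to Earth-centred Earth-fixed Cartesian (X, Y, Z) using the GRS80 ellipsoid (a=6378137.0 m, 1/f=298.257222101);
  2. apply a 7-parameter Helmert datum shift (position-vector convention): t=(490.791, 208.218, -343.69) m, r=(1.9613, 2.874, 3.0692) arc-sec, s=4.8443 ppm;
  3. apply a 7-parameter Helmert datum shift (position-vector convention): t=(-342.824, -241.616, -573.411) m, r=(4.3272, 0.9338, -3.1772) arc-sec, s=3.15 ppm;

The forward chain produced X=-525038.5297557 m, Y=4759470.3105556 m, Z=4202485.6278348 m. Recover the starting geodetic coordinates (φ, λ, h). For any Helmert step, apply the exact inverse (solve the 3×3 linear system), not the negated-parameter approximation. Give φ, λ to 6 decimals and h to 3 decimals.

φ=41.466639°, λ=96.297602°, h=2745.150 m

start: X=-525038.5298, Y=4759470.3106, Z=4202485.6278 m
→ Helmert⁻¹: X=-524786.3977, Y=4759777.0229, Z=4202943.5687
→ Helmert⁻¹: X=-525262.3875, Y=4759593.5310, Z=4203214.3208
→ geod (Bowring, a=6378137.000): φ=41.46663900°, λ=96.29760200°, h=2745.1500 m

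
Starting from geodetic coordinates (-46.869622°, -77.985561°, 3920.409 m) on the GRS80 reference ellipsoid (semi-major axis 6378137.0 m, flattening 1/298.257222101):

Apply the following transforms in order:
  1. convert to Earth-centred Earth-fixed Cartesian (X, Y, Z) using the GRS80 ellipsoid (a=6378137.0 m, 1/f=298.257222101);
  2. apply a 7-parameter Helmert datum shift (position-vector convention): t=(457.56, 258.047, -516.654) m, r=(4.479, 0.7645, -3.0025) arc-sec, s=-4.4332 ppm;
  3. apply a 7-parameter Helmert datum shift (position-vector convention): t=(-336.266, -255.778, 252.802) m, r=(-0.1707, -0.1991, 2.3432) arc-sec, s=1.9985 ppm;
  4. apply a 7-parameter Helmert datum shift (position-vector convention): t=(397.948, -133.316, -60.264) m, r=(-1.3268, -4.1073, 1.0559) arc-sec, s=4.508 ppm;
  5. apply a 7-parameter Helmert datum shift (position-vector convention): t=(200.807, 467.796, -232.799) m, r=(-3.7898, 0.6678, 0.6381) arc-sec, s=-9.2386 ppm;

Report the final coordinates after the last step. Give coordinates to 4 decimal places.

start: φ=-46.869622°, λ=-77.985561°, h=3920.409 m
→ ECEF (a=6378137.000, f=1/298.257222101): X=909850.4715, Y=-4275211.9216, Z=-4634728.9214
→ Helmert 7p (PV): X=910224.5879, Y=-4274847.5241, Z=-4635321.2360
→ Helmert 7p (PV): X=909943.1783, Y=-4275105.3412, Z=-4635073.2813
→ Helmert 7p (PV): X=910459.4108, Y=-4275283.0865, Z=-4635108.8209
→ Helmert 7p (PV): X=910650.0259, Y=-4274858.1385, Z=-4635223.1946

X=910650.0259 m, Y=-4274858.1385 m, Z=-4635223.1946 m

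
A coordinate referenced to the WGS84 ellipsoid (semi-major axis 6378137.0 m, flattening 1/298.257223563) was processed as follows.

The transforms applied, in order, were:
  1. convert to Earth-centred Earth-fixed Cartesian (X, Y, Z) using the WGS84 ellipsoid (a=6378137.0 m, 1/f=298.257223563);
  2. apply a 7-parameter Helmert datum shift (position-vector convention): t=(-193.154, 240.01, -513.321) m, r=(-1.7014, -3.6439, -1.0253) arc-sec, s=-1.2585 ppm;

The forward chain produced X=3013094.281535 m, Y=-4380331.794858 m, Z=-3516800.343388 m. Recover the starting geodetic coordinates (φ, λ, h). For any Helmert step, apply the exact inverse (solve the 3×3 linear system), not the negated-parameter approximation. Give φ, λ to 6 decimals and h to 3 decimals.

start: X=3013094.2815, Y=-4380331.7949, Z=-3516800.3434 m
→ Helmert⁻¹: X=3013250.8817, Y=-4380533.3343, Z=-3516380.8135
→ geod (Bowring, a=6378137.000): φ=-33.65656400°, λ=-55.47696500°, h=2849.0670 m

φ=-33.656564°, λ=-55.476965°, h=2849.067 m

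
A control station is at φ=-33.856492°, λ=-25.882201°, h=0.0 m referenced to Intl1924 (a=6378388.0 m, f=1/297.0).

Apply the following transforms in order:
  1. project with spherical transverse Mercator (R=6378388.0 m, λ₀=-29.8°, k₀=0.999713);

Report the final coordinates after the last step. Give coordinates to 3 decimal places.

start: φ=-33.856492°, λ=-25.882201°, h=0.000 m
→ tm (R=6378388.0, λ₀=-29.8°): E=362192.9214, N=-3774859.2645

E=362192.921 m, N=-3774859.265 m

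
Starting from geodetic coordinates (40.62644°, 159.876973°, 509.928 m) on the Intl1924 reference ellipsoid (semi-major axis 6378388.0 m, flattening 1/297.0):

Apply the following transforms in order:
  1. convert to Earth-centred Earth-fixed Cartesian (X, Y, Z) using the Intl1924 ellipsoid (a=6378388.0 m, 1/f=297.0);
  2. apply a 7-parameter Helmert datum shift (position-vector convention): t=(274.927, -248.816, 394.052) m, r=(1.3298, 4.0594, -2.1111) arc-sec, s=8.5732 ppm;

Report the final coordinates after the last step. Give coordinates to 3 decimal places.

X=-4552017.308 m, Y=1667784.447 m, Z=4131957.967 m

start: φ=40.626440°, λ=159.876973°, h=509.928 m
→ ECEF (a=6378388.000, f=1/297.0): X=-4552351.5882, Y=1667999.0050, Z=4131428.1485
→ Helmert 7p (PV): X=-4552017.3081, Y=1667784.4466, Z=4131957.9673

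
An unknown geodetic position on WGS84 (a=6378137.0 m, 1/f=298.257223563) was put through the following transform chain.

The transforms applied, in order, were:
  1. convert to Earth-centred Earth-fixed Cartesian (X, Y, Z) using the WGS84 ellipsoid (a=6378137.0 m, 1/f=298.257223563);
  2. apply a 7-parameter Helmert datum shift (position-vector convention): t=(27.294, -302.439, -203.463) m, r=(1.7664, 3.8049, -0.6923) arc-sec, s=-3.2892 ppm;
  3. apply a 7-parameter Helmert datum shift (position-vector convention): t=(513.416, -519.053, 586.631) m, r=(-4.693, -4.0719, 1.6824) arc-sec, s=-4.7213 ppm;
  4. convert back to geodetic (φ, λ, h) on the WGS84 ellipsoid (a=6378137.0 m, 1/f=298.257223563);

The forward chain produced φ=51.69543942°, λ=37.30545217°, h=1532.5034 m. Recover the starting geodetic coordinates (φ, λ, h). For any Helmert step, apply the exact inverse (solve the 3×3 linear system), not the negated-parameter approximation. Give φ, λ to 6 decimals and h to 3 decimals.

φ=51.693258°, λ=37.318494°, h=1325.063 m

start: φ=51.695439°, λ=37.305452°, h=1532.503 m
→ ECEF (a=6378137.000, f=1/298.257223563): X=3151881.2426, Y=2401564.0853, Z=4983072.2924
→ Helmert⁻¹: X=3151500.6570, Y=2401955.4107, Z=4982501.6211
→ Helmert⁻¹: X=3151383.7504, Y=2402318.9995, Z=4982759.0330
→ geod (Bowring, a=6378137.000): φ=51.69325800°, λ=37.31849400°, h=1325.0630 m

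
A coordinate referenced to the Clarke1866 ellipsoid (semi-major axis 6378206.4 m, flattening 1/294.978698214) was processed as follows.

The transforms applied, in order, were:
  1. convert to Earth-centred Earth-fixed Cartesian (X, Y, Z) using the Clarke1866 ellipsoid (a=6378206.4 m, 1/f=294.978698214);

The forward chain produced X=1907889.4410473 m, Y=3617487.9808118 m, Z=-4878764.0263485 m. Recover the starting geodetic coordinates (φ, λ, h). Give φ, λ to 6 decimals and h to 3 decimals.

start: X=1907889.4410, Y=3617487.9808, Z=-4878764.0263 m
→ geod (Bowring, a=6378206.400): φ=-50.21897700°, λ=62.19251000°, h=726.8230 m

φ=-50.218977°, λ=62.192510°, h=726.823 m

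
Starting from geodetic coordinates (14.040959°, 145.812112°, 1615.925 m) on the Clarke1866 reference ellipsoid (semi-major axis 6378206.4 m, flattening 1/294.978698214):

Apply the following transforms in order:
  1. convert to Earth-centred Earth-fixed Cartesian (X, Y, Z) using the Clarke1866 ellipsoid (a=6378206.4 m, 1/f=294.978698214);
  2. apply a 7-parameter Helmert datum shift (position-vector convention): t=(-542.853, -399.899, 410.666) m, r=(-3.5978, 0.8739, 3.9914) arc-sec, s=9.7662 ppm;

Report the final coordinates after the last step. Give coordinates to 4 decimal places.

start: φ=14.040959°, λ=145.812112°, h=1615.925 m
→ ECEF (a=6378206.400, f=1/294.978698214): X=-5120730.1098, Y=3478462.3682, Z=1537675.6835
→ Helmert 7p (PV): X=-5121383.7699, Y=3478024.1705, Z=1538062.3883

X=-5121383.7699 m, Y=3478024.1705 m, Z=1538062.3883 m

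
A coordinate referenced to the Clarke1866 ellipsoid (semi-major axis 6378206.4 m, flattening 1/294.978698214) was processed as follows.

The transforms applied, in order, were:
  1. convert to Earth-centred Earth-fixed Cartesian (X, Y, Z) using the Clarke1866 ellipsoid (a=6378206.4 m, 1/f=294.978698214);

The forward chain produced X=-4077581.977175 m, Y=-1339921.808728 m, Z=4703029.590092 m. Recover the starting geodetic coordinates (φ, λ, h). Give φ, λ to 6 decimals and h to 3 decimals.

start: X=-4077581.9772, Y=-1339921.8087, Z=4703029.5901 m
→ geod (Bowring, a=6378206.400): φ=47.80937300°, λ=-161.80911700°, h=764.2950 m

φ=47.809373°, λ=-161.809117°, h=764.295 m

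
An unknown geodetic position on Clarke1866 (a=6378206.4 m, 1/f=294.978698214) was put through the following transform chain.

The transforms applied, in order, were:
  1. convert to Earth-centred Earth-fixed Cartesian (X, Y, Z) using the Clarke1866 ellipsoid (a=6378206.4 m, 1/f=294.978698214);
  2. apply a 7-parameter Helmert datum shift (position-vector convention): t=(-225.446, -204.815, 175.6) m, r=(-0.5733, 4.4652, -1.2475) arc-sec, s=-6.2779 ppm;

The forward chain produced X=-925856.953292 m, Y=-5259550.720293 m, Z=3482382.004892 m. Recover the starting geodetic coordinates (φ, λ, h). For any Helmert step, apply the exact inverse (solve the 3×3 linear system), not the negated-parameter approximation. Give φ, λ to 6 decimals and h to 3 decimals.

start: X=-925856.9533, Y=-5259550.7203, Z=3482382.0049 m
→ Helmert⁻¹: X=-925680.8914, Y=-5259394.2002, Z=3482193.6088
→ geod (Bowring, a=6378206.400): φ=33.28524700°, λ=-99.98212000°, h=3515.3770 m

φ=33.285247°, λ=-99.982120°, h=3515.377 m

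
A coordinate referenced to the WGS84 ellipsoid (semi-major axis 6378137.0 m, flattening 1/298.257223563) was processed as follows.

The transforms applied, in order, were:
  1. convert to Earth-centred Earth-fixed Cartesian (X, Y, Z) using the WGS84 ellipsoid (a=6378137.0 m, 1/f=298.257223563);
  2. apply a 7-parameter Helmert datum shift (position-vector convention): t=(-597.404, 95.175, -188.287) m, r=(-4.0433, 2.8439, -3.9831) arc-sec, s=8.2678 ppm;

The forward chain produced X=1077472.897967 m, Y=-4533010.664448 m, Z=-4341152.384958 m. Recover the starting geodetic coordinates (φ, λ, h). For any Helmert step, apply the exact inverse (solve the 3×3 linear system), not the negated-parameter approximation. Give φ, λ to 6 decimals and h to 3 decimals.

start: X=1077472.8980, Y=-4533010.6644, Z=-4341152.3850 m
→ Helmert⁻¹: X=1078208.7751, Y=-4532962.4457, Z=-4341002.1994
→ geod (Bowring, a=6378137.000): φ=-43.16575700°, λ=-76.62027800°, h=74.5360 m

φ=-43.165757°, λ=-76.620278°, h=74.536 m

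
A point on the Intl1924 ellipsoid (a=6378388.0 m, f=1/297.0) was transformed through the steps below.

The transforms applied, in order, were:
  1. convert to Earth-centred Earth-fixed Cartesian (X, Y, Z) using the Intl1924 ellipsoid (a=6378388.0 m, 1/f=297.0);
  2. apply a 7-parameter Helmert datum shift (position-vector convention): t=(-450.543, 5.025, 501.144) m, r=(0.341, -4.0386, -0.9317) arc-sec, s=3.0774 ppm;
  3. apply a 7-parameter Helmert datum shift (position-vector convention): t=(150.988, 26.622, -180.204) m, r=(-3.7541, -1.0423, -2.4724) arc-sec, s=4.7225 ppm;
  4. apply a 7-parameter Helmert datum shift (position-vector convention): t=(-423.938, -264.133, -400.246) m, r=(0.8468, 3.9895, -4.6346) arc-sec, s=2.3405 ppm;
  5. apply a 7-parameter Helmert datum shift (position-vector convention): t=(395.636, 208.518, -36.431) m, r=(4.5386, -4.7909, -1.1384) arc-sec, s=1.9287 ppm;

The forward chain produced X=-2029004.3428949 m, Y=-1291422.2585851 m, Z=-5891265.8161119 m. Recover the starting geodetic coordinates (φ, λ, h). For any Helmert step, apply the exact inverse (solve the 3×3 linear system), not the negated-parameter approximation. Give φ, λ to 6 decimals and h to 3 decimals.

start: X=-2029004.3429, Y=-1291422.2586, Z=-5891265.8161 m
→ Helmert⁻¹: X=-2029525.7686, Y=-1291769.1139, Z=-5891142.4593
→ Helmert⁻¹: X=-2028954.1239, Y=-1291571.7310, Z=-5890762.3669
→ Helmert⁻¹: X=-2029109.8151, Y=-1291509.3648, Z=-5890567.5972
→ Helmert⁻¹: X=-2028762.5393, Y=-1291529.3183, Z=-5891008.7544
→ geod (Bowring, a=6378388.000): φ=-67.92732000°, λ=-147.51878600°, h=3044.3930 m

φ=-67.927320°, λ=-147.518786°, h=3044.393 m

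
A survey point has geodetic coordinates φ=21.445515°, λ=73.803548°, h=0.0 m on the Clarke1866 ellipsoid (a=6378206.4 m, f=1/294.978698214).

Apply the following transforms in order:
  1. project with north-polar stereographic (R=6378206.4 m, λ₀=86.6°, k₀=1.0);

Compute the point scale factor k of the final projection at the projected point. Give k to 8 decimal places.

1.46454024

start: φ=21.445515°, λ=73.803548°, h=0.000 m
→ into stereo (λ₀=86.6°): φ=21.44551500°, λ−λ₀=-12.79645200°
scale k = 1.46454024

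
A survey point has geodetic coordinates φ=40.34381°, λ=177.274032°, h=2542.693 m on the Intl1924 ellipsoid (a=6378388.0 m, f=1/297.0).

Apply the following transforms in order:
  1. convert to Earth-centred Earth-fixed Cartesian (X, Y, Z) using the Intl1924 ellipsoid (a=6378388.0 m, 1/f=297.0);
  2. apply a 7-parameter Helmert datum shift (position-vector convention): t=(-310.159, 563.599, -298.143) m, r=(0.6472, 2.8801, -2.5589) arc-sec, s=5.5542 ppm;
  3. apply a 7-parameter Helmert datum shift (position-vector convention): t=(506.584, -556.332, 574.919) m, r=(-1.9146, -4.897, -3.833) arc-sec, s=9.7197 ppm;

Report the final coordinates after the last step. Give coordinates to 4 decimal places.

X=-4864639.2743 m, Y=231811.3604 m, Z=4109161.9136 m

start: φ=40.343810°, λ=177.274032°, h=2542.693 m
→ ECEF (a=6378388.000, f=1/297.0): X=-4864728.4093, Y=231624.5457, Z=4108871.3857
→ Helmert 7p (PV): X=-4865005.3415, Y=232236.8903, Z=4108664.7181
→ Helmert 7p (PV): X=-4864639.2743, Y=231811.3604, Z=4109161.9136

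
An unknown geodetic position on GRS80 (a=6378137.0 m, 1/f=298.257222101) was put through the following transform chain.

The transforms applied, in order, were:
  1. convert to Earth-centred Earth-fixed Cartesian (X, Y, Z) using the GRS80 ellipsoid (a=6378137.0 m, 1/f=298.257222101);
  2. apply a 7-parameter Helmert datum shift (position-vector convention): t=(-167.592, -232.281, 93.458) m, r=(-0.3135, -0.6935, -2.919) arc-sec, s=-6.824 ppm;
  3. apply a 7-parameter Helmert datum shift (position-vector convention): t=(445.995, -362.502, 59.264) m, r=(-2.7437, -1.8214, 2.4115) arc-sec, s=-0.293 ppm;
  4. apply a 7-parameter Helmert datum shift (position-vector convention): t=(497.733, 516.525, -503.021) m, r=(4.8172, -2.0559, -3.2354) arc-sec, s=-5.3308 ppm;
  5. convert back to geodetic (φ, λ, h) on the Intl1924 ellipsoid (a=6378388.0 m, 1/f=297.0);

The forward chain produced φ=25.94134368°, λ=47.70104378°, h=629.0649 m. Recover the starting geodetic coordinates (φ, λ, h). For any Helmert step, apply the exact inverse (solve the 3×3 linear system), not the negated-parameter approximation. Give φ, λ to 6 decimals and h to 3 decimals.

start: φ=25.941344°, λ=47.701044°, h=629.065 m
→ ECEF (a=6378388.000, f=1/297.0): X=3862997.8728, Y=4245534.6019, Z=2773532.6255
→ Helmert⁻¹: X=3862481.7903, Y=4245166.0751, Z=2773912.7924
→ Helmert⁻¹: X=3862111.0560, Y=4245447.7704, Z=2773876.7094
→ Helmert⁻¹: X=3862254.2457, Y=4245759.4657, Z=2773795.6474
→ geod (Bowring, a=6378137.000): φ=25.94415000°, λ=47.70804500°, h=677.2590 m

φ=25.944150°, λ=47.708045°, h=677.259 m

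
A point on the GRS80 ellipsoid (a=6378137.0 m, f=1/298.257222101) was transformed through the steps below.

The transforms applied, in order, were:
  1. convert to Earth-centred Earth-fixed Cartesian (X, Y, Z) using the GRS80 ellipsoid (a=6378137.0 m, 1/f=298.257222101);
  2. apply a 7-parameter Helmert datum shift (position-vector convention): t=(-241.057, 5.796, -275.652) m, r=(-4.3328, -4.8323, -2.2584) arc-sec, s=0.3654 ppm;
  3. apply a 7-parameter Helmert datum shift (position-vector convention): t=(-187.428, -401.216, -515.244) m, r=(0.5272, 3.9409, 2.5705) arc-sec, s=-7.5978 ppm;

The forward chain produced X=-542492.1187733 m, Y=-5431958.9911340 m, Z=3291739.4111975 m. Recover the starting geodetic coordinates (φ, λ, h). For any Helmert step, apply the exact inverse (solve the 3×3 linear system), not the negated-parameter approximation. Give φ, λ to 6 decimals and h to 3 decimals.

start: X=-542492.1188, Y=-5431958.9911, Z=3291739.4112 m
→ Helmert⁻¹: X=-542439.4027, Y=-5431583.8685, Z=3292283.1882
→ Helmert⁻¹: X=-542061.5416, Y=-5431662.7762, Z=3292456.2388
→ geod (Bowring, a=6378137.000): φ=31.26726800°, λ=-95.69905500°, h=2308.9610 m

φ=31.267268°, λ=-95.699055°, h=2308.961 m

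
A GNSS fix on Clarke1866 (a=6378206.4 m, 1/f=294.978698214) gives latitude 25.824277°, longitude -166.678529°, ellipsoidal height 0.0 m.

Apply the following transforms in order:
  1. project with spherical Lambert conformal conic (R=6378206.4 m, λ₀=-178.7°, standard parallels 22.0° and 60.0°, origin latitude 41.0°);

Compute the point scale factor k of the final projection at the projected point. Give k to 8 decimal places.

0.98093895

start: φ=25.824277°, λ=-166.678529°, h=0.000 m
→ into lcc (λ₀=-178.7°): φ=25.82427700°, λ−λ₀=12.02147100°
scale k = 0.98093895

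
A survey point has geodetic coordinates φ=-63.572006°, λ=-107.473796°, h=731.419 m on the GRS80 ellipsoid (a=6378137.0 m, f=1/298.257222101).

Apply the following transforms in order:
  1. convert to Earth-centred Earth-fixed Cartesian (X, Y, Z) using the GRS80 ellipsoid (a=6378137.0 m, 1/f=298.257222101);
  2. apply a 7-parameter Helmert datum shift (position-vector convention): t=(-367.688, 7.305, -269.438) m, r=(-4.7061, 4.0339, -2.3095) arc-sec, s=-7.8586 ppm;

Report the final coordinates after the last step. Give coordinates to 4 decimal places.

X=-855283.3703 m, Y=-2715439.3068 m, Z=-5689441.2319 m

start: φ=-63.572006°, λ=-107.473796°, h=731.419 m
→ ECEF (a=6378137.000, f=1/298.257222101): X=-854780.7327, Y=-2715347.7165, Z=-5689295.1729
→ Helmert 7p (PV): X=-855283.3703, Y=-2715439.3068, Z=-5689441.2319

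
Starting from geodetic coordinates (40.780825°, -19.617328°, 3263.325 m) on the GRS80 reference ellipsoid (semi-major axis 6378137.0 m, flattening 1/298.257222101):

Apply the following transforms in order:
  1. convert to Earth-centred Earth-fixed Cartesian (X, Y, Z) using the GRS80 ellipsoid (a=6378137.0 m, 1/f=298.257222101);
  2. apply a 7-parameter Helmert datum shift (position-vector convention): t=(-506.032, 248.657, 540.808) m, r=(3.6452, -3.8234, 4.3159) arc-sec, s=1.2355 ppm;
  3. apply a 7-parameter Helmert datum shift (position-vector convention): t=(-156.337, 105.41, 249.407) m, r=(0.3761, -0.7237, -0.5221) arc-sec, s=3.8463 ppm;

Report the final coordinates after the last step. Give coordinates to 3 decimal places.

start: φ=40.780825°, λ=-19.617328°, h=3263.325 m
→ ECEF (a=6378137.000, f=1/298.257222101): X=4558120.3698, Y=-1624627.1277, Z=4146154.7383
→ Helmert 7p (PV): X=4557577.1085, Y=-1624358.3761, Z=4146756.4488
→ Helmert 7p (PV): X=4557419.6404, Y=-1624278.3112, Z=4147034.8344

X=4557419.640 m, Y=-1624278.311 m, Z=4147034.834 m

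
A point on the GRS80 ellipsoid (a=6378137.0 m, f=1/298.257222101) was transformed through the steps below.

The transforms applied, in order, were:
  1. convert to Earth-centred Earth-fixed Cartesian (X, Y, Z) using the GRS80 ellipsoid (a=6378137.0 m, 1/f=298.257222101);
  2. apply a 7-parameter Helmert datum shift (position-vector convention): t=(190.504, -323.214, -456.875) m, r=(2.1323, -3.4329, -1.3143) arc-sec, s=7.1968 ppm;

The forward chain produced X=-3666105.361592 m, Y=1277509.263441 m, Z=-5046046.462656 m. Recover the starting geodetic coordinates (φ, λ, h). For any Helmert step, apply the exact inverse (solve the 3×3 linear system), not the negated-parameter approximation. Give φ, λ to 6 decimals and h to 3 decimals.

start: X=-3666105.3616, Y=1277509.2634, Z=-5046046.4627 m
→ Helmert⁻¹: X=-3666361.5951, Y=1277747.7607, Z=-5045505.4649
→ geod (Bowring, a=6378137.000): φ=-52.60667100°, λ=160.78626500°, h=1791.8270 m

φ=-52.606671°, λ=160.786265°, h=1791.827 m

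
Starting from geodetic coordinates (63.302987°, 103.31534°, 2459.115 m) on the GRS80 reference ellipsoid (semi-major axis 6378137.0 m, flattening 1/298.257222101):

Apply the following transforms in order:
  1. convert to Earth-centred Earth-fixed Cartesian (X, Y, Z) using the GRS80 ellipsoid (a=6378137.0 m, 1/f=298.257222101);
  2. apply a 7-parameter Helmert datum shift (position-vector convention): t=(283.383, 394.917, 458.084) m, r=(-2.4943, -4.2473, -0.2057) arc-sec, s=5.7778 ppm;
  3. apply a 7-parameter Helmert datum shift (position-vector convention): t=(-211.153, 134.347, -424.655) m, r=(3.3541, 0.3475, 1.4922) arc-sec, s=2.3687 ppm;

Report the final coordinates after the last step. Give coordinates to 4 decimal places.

X=-662041.5936 m, Y=2797566.9734 m, Z=5677506.5220 m

start: φ=63.302987°, λ=103.315340°, h=2459.115 m
→ ECEF (a=6378137.000, f=1/298.257222101): X=-661983.6404, Y=2797042.7228, Z=5677427.6901
→ Helmert 7p (PV): X=-661818.2002, Y=2797523.1166, Z=5677871.1218
→ Helmert 7p (PV): X=-662041.5936, Y=2797566.9734, Z=5677506.5220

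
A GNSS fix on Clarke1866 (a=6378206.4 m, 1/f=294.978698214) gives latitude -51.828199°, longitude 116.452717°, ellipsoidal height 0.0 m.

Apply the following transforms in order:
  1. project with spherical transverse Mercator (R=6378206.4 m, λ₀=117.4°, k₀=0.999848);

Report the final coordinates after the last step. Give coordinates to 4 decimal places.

E=-65161.1302 m, N=-5769098.0185 m

start: φ=-51.828199°, λ=116.452717°, h=0.000 m
→ tm (R=6378206.4, λ₀=117.4°): E=-65161.1302, N=-5769098.0185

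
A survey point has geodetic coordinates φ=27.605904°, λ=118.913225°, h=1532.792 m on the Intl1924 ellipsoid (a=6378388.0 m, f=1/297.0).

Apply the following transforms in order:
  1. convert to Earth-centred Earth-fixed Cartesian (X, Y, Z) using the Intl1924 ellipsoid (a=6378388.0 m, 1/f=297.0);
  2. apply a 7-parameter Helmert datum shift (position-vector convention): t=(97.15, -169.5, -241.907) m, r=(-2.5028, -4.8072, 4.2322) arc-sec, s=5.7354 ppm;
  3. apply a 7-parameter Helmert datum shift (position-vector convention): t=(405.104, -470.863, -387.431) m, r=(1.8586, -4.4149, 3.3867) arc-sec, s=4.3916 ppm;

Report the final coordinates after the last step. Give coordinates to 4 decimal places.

X=-2735243.9427 m, Y=4951791.9041 m, Z=2937888.5585 m

start: φ=27.605904°, λ=118.913225°, h=1532.792 m
→ ECEF (a=6378388.000, f=1/297.0): X=-2735404.1856, Y=4952473.9739, Z=2938625.9101
→ Helmert 7p (PV): X=-2735492.8290, Y=4952312.4094, Z=2938277.0124
→ Helmert 7p (PV): X=-2735243.9427, Y=4951791.9041, Z=2937888.5585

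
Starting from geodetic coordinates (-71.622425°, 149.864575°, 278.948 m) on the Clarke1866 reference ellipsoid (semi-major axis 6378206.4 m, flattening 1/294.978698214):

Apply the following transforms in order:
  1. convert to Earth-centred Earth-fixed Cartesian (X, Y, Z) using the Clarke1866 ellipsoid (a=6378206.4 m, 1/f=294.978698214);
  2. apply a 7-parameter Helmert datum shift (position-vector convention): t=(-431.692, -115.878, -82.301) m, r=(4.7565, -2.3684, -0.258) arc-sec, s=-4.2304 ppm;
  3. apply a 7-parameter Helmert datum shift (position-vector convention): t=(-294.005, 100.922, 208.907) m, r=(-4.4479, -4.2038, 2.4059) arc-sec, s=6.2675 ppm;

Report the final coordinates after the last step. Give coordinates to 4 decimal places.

X=-1745062.9079 m, Y=1012679.6468 m, Z=-6030557.1023 m

start: φ=-71.622425°, λ=149.864575°, h=278.948 m
→ ECEF (a=6378206.400, f=1/294.978698214): X=-1744515.2637, Y=1012701.6901, Z=-6030617.3447
→ Helmert 7p (PV): X=-1744869.0638, Y=1012722.7764, Z=-6030670.8118
→ Helmert 7p (PV): X=-1745062.9079, Y=1012679.6468, Z=-6030557.1023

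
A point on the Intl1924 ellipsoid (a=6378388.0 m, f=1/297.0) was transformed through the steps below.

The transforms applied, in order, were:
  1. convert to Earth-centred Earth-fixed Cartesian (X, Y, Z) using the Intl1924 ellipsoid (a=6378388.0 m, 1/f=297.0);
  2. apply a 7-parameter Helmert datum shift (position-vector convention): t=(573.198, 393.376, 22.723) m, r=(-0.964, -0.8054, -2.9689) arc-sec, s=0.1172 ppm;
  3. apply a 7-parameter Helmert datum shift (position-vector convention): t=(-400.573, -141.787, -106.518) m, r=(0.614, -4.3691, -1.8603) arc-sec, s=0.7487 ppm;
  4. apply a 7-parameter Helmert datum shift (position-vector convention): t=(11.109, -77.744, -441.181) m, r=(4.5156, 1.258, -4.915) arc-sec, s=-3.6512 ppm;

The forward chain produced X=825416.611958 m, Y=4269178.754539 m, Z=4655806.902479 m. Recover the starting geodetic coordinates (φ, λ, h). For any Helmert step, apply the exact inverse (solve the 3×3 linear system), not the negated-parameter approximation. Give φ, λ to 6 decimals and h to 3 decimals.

φ=47.152240°, λ=79.061011°, h=3908.789 m

start: X=825416.6120, Y=4269178.7545, Z=4655806.9025 m
→ Helmert⁻¹: X=825278.3852, Y=4269393.6859, Z=4656176.6512
→ Helmert⁻¹: X=825738.4616, Y=4269553.5841, Z=4656249.4828
→ Helmert⁻¹: X=825121.8995, Y=4269149.8229, Z=4656242.9445
→ geod (Bowring, a=6378388.000): φ=47.15224000°, λ=79.06101100°, h=3908.7890 m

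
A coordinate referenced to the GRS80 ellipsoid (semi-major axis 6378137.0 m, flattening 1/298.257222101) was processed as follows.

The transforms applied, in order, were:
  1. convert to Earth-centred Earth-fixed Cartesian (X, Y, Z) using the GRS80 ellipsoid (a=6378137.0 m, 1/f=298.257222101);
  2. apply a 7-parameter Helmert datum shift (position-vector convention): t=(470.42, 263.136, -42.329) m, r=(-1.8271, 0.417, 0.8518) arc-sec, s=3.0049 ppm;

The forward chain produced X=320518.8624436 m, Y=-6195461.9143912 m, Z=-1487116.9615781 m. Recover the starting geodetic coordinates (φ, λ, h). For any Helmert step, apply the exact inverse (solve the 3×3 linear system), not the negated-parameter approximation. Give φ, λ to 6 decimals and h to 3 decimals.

φ=-13.567261°, λ=-87.043141°, h=2731.632 m

start: X=320518.8624, Y=-6195461.9144, Z=-1487116.9616 m
→ Helmert⁻¹: X=320024.9012, Y=-6195694.5815, Z=-1487124.3987
→ geod (Bowring, a=6378137.000): φ=-13.56726100°, λ=-87.04314100°, h=2731.6320 m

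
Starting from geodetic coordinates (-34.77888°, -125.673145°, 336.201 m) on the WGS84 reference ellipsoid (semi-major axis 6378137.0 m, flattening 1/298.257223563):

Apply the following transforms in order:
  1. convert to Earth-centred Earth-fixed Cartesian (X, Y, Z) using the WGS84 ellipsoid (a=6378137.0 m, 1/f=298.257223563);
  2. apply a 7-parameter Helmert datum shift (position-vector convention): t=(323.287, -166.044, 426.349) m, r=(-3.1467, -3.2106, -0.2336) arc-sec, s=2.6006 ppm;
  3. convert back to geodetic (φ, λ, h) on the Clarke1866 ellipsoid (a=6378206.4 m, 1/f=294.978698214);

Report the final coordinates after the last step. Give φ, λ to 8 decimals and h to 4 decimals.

φ=-34.77781532°, λ=-125.66843163°, h=73.3008 m

start: φ=-34.778880°, λ=-125.673145°, h=336.201 m
→ ECEF (a=6378137.000, f=1/298.257223563): X=-3058522.0380, Y=-4260596.4499, Z=-3617937.1819
→ Helmert 7p (PV): X=-3058155.2153, Y=-4260825.3042, Z=-3617502.8508
→ geod (Bowring, a=6378206.400): φ=-34.77781532°, λ=-125.66843163°, h=73.3008 m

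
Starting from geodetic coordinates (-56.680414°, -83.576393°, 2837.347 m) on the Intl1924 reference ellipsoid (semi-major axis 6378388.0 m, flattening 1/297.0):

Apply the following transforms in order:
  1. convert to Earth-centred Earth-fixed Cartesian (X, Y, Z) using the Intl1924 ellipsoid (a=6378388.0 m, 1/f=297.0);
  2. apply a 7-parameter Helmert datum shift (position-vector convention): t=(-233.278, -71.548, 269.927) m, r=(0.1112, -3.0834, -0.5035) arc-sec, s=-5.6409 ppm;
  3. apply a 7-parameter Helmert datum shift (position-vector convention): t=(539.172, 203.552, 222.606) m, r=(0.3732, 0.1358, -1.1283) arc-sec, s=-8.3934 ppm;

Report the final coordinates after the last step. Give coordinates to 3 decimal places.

start: φ=-56.680414°, λ=-83.576393°, h=2837.347 m
→ ECEF (a=6378388.000, f=1/297.0): X=393086.2221, Y=-3491455.7068, Z=-5308915.5603
→ Helmert 7p (PV): X=392921.5652, Y=-3491505.6572, Z=-5308611.6924
→ Helmert 7p (PV): X=393434.8453, Y=-3491265.3440, Z=-5308351.1050

X=393434.845 m, Y=-3491265.344 m, Z=-5308351.105 m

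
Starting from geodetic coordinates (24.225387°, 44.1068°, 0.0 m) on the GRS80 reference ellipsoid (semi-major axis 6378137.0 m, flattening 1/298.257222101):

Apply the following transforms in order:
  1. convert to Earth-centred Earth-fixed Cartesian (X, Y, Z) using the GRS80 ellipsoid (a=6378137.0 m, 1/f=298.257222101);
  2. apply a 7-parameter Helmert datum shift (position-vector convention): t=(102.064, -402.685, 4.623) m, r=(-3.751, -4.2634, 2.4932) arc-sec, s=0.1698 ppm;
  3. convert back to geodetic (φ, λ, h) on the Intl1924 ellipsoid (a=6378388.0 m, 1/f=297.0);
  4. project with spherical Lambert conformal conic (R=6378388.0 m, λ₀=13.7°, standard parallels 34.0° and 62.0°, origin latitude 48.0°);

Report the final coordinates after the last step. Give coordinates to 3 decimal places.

E=3164768.658 m, N=-2003581.200 m

start: φ=24.225387°, λ=44.106800°, h=0.000 m
→ ECEF (a=6378137.000, f=1/298.257222101): X=4178833.9101, Y=4050533.5950, Z=2601068.9859
→ Helmert 7p (PV): X=4178833.9604, Y=4050229.4103, Z=2601086.7648
→ geod (Bowring, a=6378388.000): φ=24.22693359°, λ=44.10464924°, h=-421.3934 m
→ lcc (R=6378388.0, λ₀=13.7°): E=3164768.6584, N=-2003581.1997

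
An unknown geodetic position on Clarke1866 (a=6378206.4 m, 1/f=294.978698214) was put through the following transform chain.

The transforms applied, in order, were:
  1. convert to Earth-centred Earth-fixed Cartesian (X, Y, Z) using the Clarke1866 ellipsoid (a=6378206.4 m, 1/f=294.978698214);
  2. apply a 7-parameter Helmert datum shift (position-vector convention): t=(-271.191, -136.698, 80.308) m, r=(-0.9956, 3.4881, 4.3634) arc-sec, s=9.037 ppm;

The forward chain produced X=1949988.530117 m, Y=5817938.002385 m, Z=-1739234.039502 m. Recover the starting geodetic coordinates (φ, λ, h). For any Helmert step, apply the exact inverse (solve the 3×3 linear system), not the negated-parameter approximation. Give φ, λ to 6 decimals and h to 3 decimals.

start: X=1949988.5301, Y=5817938.0024, Z=-1739234.0395 m
→ Helmert⁻¹: X=1950394.5845, Y=5817989.2585, Z=-1739237.5645
→ geod (Bowring, a=6378206.400): φ=-15.92714100°, λ=71.46703700°, h=1338.6750 m

φ=-15.927141°, λ=71.467037°, h=1338.675 m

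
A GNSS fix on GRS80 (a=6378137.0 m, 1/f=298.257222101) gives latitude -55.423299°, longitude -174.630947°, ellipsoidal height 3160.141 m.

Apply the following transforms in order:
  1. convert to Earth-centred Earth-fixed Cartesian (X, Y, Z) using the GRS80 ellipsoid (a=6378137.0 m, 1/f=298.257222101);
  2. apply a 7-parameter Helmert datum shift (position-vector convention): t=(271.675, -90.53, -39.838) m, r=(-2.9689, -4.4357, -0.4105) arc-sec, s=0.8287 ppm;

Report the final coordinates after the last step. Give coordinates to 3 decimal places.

start: φ=-55.423299°, λ=-174.630947°, h=3160.141 m
→ ECEF (a=6378137.000, f=1/298.257222101): X=-3613760.3700, Y=-339631.6997, Z=-5230872.3031
→ Helmert 7p (PV): X=-3613379.8762, Y=-339790.6105, Z=-5230989.3009

X=-3613379.876 m, Y=-339790.610 m, Z=-5230989.301 m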